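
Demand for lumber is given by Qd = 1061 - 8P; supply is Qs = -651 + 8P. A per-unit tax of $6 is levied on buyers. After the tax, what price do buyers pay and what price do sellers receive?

Pre-tax equilibrium: P* = 107, Q* = 205.
Tax on buyers shifts demand to Qd = 1061 − 8(P + 6) = 1013 - 8P.
1013 - 8P = -651 + 8P gives seller price Ps = 104; buyers pay Pb = 104 + 6 = 110.
New quantity: Q = 1061 − 8(110) = 181.

Buyers pay $110, sellers receive $104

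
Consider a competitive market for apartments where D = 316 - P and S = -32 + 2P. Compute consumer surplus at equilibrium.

Consumer surplus = 20000

Equilibrium: 316 - P = -32 + 2P gives P* = 116, Q* = 200.
Demand choke price (D = 0): P = 316.
CS = ½(316 − 116)(200) = 20000.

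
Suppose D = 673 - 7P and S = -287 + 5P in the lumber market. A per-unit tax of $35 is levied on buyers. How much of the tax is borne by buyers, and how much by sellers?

Buyers bear 175/12, sellers bear 245/12

Pre-tax equilibrium: P* = 80, Q* = 113.
Tax on buyers shifts demand to D = 673 − 7(P + 35) = 428 - 7P.
428 - 7P = -287 + 5P gives seller price Ps = 715/12; buyers pay Pb = 715/12 + 35 = 1135/12.
New quantity: Q = 673 − 7(1135/12) = 131/12.
Buyer burden = 1135/12 − 80 = 175/12; seller burden = 80 − 715/12 = 245/12.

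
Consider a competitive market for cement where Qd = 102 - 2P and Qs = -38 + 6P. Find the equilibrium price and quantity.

P* = 17.5, Q* = 67

Set Qd = Qs: 102 - 2P = -38 + 6P.
140 = 8P, so P* = 17.5.
Q* = 102 − 2(17.5) = 67.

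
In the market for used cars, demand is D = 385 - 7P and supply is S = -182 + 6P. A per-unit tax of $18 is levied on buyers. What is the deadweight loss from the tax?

Deadweight loss = 6804/13

Pre-tax equilibrium: P* = 567/13, Q* = 1036/13.
Tax on buyers shifts demand to D = 385 − 7(P + 18) = 259 - 7P.
259 - 7P = -182 + 6P gives seller price Ps = 441/13; buyers pay Pb = 441/13 + 18 = 675/13.
New quantity: Q = 385 − 7(675/13) = 280/13.
DWL = ½ × 18 × (1036/13 − 280/13) = 6804/13.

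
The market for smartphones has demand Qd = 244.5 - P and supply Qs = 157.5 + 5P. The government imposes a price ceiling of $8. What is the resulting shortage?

Equilibrium price would be P* = 14.5, so the ceiling at 8 binds.
At P = 8: Qd = 244.5 − 1(8) = 236.5, Qs = 157.5 + 5(8) = 197.5.
Shortage = 236.5 − 197.5 = 39.

Shortage = 39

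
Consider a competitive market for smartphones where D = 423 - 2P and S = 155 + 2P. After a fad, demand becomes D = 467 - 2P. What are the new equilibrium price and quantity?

Original equilibrium: P* = 67, Q* = 289.
New equilibrium: 467 - 2P = 155 + 2P, so 312 = 4P and P' = 78; Q' = 467 − 2(78) = 311.

P' = 78, Q' = 311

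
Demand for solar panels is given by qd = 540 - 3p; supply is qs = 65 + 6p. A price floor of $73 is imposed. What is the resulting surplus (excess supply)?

Equilibrium price would be p* = 475/9, so the floor at 73 binds.
At p = 73: qd = 321, qs = 503.
Surplus = 503 − 321 = 182.

Surplus = 182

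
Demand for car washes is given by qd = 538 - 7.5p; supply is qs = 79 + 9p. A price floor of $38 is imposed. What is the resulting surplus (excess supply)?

Surplus = 168

Equilibrium price would be p* = 306/11, so the floor at 38 binds.
At p = 38: qd = 253, qs = 421.
Surplus = 421 − 253 = 168.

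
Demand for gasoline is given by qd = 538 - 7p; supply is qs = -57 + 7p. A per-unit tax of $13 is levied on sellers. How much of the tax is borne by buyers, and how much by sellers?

Pre-tax equilibrium: p* = 42.5, q* = 240.5.
Tax on sellers shifts supply to qs = -57 + 7(p − 13) = -148 + 7p.
538 - 7p = -148 + 7p gives buyer price pb = 49; sellers receive ps = 49 − 13 = 36.
New quantity: q = 538 − 7(49) = 195.
Buyer burden = 49 − 42.5 = 6.5; seller burden = 42.5 − 36 = 6.5.

Buyers bear $6.5, sellers bear $6.5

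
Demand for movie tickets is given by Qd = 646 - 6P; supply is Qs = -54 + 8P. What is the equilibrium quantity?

Q* = 346

Set Qd = Qs: 646 - 6P = -54 + 8P.
700 = 14P, so P* = 50.
Q* = 646 − 6(50) = 346.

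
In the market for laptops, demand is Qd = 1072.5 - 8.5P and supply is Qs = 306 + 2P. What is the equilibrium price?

Set Qd = Qs: 1072.5 - 8.5P = 306 + 2P.
766.5 = 10.5P, so P* = 73.
Q* = 1072.5 − 8.5(73) = 452.

P* = 73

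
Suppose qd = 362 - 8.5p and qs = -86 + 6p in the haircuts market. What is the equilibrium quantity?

Set qd = qs: 362 - 8.5p = -86 + 6p.
448 = 14.5p, so p* = 896/29.
q* = 362 − 8.5(896/29) = 2882/29.

q* = 2882/29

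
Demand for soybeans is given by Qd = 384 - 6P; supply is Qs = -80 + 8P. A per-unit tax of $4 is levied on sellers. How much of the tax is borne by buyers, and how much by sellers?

Pre-tax equilibrium: P* = 232/7, Q* = 1296/7.
Tax on sellers shifts supply to Qs = -80 + 8(P − 4) = -112 + 8P.
384 - 6P = -112 + 8P gives buyer price Pb = 248/7; sellers receive Ps = 248/7 − 4 = 220/7.
New quantity: Q = 384 − 6(248/7) = 1200/7.
Buyer burden = 248/7 − 232/7 = 16/7; seller burden = 232/7 − 220/7 = 12/7.

Buyers bear 16/7, sellers bear 12/7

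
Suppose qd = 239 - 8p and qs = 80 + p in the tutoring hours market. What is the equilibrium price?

Set qd = qs: 239 - 8p = 80 + p.
159 = 9p, so p* = 53/3.
q* = 239 − 8(53/3) = 293/3.

p* = 53/3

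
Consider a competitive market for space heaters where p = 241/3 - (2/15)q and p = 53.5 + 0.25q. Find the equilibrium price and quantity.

Set the two price expressions equal: 241/3 - (2/15)q = 53.5 + 0.25q.
161/6 = (23/60)q, so q* = 70.
p* = 241/3 − (2/15)(70) = 71.

p* = 71, q* = 70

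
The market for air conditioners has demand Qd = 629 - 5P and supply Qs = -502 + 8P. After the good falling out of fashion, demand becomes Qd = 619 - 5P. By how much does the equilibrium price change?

ΔP = -10/13

Original equilibrium: P* = 87, Q* = 194.
New equilibrium: 619 - 5P = -502 + 8P, so 1121 = 13P and P' = 1121/13; Q' = 619 − 5(1121/13) = 2442/13.
Change in price: 1121/13 − 87 = -10/13.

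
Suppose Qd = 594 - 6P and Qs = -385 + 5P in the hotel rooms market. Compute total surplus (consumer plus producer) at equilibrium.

Total surplus = 660

Equilibrium: 594 - 6P = -385 + 5P gives P* = 89, Q* = 60.
Demand choke price: P = 99; supply starts at P = 77.
CS = ½(99 − 89)(60) = 300; PS = ½(89 − 77)(60) = 360.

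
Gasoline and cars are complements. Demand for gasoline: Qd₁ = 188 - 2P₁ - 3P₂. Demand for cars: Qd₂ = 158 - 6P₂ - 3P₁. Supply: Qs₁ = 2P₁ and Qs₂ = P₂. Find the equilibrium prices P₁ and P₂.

Market 1: 188 - 2P₁ - 3P₂ = 2P₁ → 4P₁ + 3P₂ = 188.
Market 2: 7P₂ + 3P₁ = 158.
Eliminating P₂: 7×(1) − 3×(2) gives 19P₁ = 842, so P₁ = 842/19.
Back-substitute into (2): P₂ = (158 − 3×842/19) / 7 = 68/19.

P₁ = 842/19, P₂ = 68/19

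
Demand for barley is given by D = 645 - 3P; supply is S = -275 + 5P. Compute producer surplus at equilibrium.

Producer surplus = 9000

Equilibrium: 645 - 3P = -275 + 5P gives P* = 115, Q* = 300.
Supply starts at P = 55 (where S = 0).
PS = ½(115 − 55)(300) = 9000.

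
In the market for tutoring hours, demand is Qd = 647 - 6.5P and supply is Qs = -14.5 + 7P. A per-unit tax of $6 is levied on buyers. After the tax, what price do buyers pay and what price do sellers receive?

Pre-tax equilibrium: P* = 49, Q* = 328.5.
Tax on buyers shifts demand to Qd = 647 − 6.5(P + 6) = 608 - 6.5P.
608 - 6.5P = -14.5 + 7P gives seller price Ps = 415/9; buyers pay Pb = 415/9 + 6 = 469/9.
New quantity: Q = 647 − 6.5(469/9) = 5549/18.

Buyers pay 469/9, sellers receive 415/9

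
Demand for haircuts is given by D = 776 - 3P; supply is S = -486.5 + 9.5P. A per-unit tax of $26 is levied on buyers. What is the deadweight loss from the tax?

Deadweight loss = 770.64

Pre-tax equilibrium: P* = 101, Q* = 473.
Tax on buyers shifts demand to D = 776 − 3(P + 26) = 698 - 3P.
698 - 3P = -486.5 + 9.5P gives seller price Ps = 94.76; buyers pay Pb = 94.76 + 26 = 120.76.
New quantity: Q = 776 − 3(120.76) = 413.72.
DWL = ½ × 26 × (473 − 413.72) = 770.64.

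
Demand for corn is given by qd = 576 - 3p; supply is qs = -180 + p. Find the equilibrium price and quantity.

p* = 189, q* = 9

Set qd = qs: 576 - 3p = -180 + p.
756 = 4p, so p* = 189.
q* = 576 − 3(189) = 9.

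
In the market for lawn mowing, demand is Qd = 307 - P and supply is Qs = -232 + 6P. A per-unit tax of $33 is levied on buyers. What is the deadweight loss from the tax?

Deadweight loss = 3267/7

Pre-tax equilibrium: P* = 77, Q* = 230.
Tax on buyers shifts demand to Qd = 307 − 1(P + 33) = 274 - P.
274 - P = -232 + 6P gives seller price Ps = 506/7; buyers pay Pb = 506/7 + 33 = 737/7.
New quantity: Q = 307 − 1(737/7) = 1412/7.
DWL = ½ × 33 × (230 − 1412/7) = 3267/7.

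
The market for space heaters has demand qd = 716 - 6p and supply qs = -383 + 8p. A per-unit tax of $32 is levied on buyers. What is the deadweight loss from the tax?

Deadweight loss = 12288/7

Pre-tax equilibrium: p* = 78.5, q* = 245.
Tax on buyers shifts demand to qd = 716 − 6(p + 32) = 524 - 6p.
524 - 6p = -383 + 8p gives seller price ps = 907/14; buyers pay pb = 907/14 + 32 = 1355/14.
New quantity: q = 716 − 6(1355/14) = 947/7.
DWL = ½ × 32 × (245 − 947/7) = 12288/7.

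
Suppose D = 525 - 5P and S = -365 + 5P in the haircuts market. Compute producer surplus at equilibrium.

Producer surplus = 640

Equilibrium: 525 - 5P = -365 + 5P gives P* = 89, Q* = 80.
Supply starts at P = 73 (where S = 0).
PS = ½(89 − 73)(80) = 640.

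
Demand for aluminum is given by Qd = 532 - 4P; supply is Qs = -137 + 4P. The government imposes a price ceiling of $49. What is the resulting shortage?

Shortage = 277

Equilibrium price would be P* = 83.625, so the ceiling at 49 binds.
At P = 49: Qd = 532 − 4(49) = 336, Qs = -137 + 4(49) = 59.
Shortage = 336 − 59 = 277.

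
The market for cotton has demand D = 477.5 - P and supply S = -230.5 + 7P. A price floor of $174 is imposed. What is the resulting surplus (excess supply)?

Surplus = 684

Equilibrium price would be P* = 88.5, so the floor at 174 binds.
At P = 174: D = 303.5, S = 987.5.
Surplus = 987.5 − 303.5 = 684.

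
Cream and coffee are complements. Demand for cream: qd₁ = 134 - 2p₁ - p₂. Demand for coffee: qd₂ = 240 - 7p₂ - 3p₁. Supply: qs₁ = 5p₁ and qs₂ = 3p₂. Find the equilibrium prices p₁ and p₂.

p₁ = 1100/67, p₂ = 1278/67

Market 1: 134 - 2p₁ - p₂ = 5p₁ → 7p₁ + p₂ = 134.
Market 2: 10p₂ + 3p₁ = 240.
Eliminating p₂: 10×(1) − 1×(2) gives 67p₁ = 1100, so p₁ = 1100/67.
Back-substitute into (2): p₂ = (240 − 3×1100/67) / 10 = 1278/67.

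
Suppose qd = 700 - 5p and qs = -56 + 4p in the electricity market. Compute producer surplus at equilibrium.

Producer surplus = 9800

Equilibrium: 700 - 5p = -56 + 4p gives p* = 84, q* = 280.
Supply starts at p = 14 (where qs = 0).
PS = ½(84 − 14)(280) = 9800.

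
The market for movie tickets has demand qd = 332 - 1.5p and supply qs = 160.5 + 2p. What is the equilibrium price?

Set qd = qs: 332 - 1.5p = 160.5 + 2p.
171.5 = 3.5p, so p* = 49.
q* = 332 − 1.5(49) = 258.5.

p* = 49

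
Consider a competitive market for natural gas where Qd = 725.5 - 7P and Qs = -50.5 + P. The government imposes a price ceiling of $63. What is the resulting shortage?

Shortage = 272

Equilibrium price would be P* = 97, so the ceiling at 63 binds.
At P = 63: Qd = 725.5 − 7(63) = 284.5, Qs = -50.5 + 1(63) = 12.5.
Shortage = 284.5 − 12.5 = 272.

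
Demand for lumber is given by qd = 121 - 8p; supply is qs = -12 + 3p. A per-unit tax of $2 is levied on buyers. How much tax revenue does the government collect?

Pre-tax equilibrium: p* = 133/11, q* = 267/11.
Tax on buyers shifts demand to qd = 121 − 8(p + 2) = 105 - 8p.
105 - 8p = -12 + 3p gives seller price ps = 117/11; buyers pay pb = 117/11 + 2 = 139/11.
New quantity: q = 121 − 8(139/11) = 219/11.
Revenue = 2 × 219/11 = 438/11.

Tax revenue = 438/11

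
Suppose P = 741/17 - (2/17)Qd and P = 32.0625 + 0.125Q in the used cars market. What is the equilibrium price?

Set the two price expressions equal: 741/17 - (2/17)Q = 32.0625 + 0.125Q.
3135/272 = (33/136)Q, so Q* = 47.5.
P* = 741/17 − (2/17)(47.5) = 38.

P* = 38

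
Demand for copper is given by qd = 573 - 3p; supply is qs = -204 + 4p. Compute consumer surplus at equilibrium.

Consumer surplus = 9600

Equilibrium: 573 - 3p = -204 + 4p gives p* = 111, q* = 240.
Demand choke price (qd = 0): p = 191.
CS = ½(191 − 111)(240) = 9600.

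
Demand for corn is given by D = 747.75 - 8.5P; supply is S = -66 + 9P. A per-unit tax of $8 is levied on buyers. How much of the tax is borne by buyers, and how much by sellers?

Pre-tax equilibrium: P* = 46.5, Q* = 352.5.
Tax on buyers shifts demand to D = 747.75 − 8.5(P + 8) = 679.75 - 8.5P.
679.75 - 8.5P = -66 + 9P gives seller price Ps = 2983/70; buyers pay Pb = 2983/70 + 8 = 3543/70.
New quantity: Q = 747.75 − 8.5(3543/70) = 22227/70.
Buyer burden = 3543/70 − 46.5 = 144/35; seller burden = 46.5 − 2983/70 = 136/35.

Buyers bear 144/35, sellers bear 136/35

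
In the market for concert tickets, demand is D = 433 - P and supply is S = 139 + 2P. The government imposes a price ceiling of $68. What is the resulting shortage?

Equilibrium price would be P* = 98, so the ceiling at 68 binds.
At P = 68: D = 433 − 1(68) = 365, S = 139 + 2(68) = 275.
Shortage = 365 − 275 = 90.

Shortage = 90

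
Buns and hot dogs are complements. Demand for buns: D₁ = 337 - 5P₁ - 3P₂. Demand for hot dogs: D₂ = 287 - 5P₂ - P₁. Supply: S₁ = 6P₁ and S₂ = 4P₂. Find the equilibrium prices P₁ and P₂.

Market 1: 337 - 5P₁ - 3P₂ = 6P₁ → 11P₁ + 3P₂ = 337.
Market 2: 9P₂ + P₁ = 287.
Eliminating P₂: 9×(1) − 3×(2) gives 96P₁ = 2172, so P₁ = 22.625.
Back-substitute into (2): P₂ = (287 − 1×22.625) / 9 = 29.375.

P₁ = 22.625, P₂ = 29.375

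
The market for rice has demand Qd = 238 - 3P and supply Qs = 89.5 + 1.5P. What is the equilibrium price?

Set Qd = Qs: 238 - 3P = 89.5 + 1.5P.
148.5 = 4.5P, so P* = 33.
Q* = 238 − 3(33) = 139.

P* = 33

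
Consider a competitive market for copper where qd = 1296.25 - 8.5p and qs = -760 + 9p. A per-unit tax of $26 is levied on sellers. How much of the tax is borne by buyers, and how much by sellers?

Pre-tax equilibrium: p* = 117.5, q* = 297.5.
Tax on sellers shifts supply to qs = -760 + 9(p − 26) = -994 + 9p.
1296.25 - 8.5p = -994 + 9p gives buyer price pb = 9161/70; sellers receive ps = 9161/70 − 26 = 7341/70.
New quantity: q = 1296.25 − 8.5(9161/70) = 12869/70.
Buyer burden = 9161/70 − 117.5 = 468/35; seller burden = 117.5 − 7341/70 = 442/35.

Buyers bear 468/35, sellers bear 442/35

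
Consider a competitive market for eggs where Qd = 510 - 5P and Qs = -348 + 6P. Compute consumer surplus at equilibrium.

Consumer surplus = 1440

Equilibrium: 510 - 5P = -348 + 6P gives P* = 78, Q* = 120.
Demand choke price (Qd = 0): P = 102.
CS = ½(102 − 78)(120) = 1440.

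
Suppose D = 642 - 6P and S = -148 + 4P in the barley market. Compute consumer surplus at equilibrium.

Consumer surplus = 2352

Equilibrium: 642 - 6P = -148 + 4P gives P* = 79, Q* = 168.
Demand choke price (D = 0): P = 107.
CS = ½(107 − 79)(168) = 2352.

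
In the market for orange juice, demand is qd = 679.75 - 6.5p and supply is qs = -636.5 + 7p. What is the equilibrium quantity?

Set qd = qs: 679.75 - 6.5p = -636.5 + 7p.
1316.25 = 13.5p, so p* = 97.5.
q* = 679.75 − 6.5(97.5) = 46.

q* = 46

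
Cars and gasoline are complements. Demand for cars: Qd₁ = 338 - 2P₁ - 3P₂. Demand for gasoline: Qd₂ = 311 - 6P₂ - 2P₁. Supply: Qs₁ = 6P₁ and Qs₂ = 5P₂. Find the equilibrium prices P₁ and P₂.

P₁ = 2785/82, P₂ = 906/41

Market 1: 338 - 2P₁ - 3P₂ = 6P₁ → 8P₁ + 3P₂ = 338.
Market 2: 11P₂ + 2P₁ = 311.
Eliminating P₂: 11×(1) − 3×(2) gives 82P₁ = 2785, so P₁ = 2785/82.
Back-substitute into (2): P₂ = (311 − 2×2785/82) / 11 = 906/41.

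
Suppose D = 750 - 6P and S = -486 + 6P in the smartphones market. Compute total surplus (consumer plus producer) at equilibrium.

Total surplus = 2904

Equilibrium: 750 - 6P = -486 + 6P gives P* = 103, Q* = 132.
Demand choke price: P = 125; supply starts at P = 81.
CS = ½(125 − 103)(132) = 1452; PS = ½(103 − 81)(132) = 1452.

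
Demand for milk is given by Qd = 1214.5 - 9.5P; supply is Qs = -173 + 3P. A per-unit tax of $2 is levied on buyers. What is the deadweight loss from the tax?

Pre-tax equilibrium: P* = 111, Q* = 160.
Tax on buyers shifts demand to Qd = 1214.5 − 9.5(P + 2) = 1195.5 - 9.5P.
1195.5 - 9.5P = -173 + 3P gives seller price Ps = 109.48; buyers pay Pb = 109.48 + 2 = 111.48.
New quantity: Q = 1214.5 − 9.5(111.48) = 155.44.
DWL = ½ × 2 × (160 − 155.44) = 4.56.

Deadweight loss = 4.56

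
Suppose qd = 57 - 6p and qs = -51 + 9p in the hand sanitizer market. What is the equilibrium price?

Set qd = qs: 57 - 6p = -51 + 9p.
108 = 15p, so p* = 7.2.
q* = 57 − 6(7.2) = 13.8.

p* = 7.2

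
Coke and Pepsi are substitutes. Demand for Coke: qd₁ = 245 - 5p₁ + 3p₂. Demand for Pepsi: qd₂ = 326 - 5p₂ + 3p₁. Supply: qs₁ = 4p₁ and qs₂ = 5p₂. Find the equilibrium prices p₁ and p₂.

Market 1: 245 - 5p₁ + 3p₂ = 4p₁ → 9p₁ - 3p₂ = 245.
Market 2: 10p₂ - 3p₁ = 326.
Eliminating p₂: 10×(1) + 3×(2) gives 81p₁ = 3428, so p₁ = 3428/81.
Back-substitute into (2): p₂ = (326 + 3×3428/81) / 10 = 1223/27.

p₁ = 3428/81, p₂ = 1223/27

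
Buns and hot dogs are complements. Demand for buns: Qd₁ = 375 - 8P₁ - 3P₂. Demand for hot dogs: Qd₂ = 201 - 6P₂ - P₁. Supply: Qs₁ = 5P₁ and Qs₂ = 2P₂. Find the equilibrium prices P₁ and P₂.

Market 1: 375 - 8P₁ - 3P₂ = 5P₁ → 13P₁ + 3P₂ = 375.
Market 2: 8P₂ + P₁ = 201.
Eliminating P₂: 8×(1) − 3×(2) gives 101P₁ = 2397, so P₁ = 2397/101.
Back-substitute into (2): P₂ = (201 − 1×2397/101) / 8 = 2238/101.

P₁ = 2397/101, P₂ = 2238/101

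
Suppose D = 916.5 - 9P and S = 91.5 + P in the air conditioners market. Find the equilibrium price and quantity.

P* = 82.5, Q* = 174

Set D = S: 916.5 - 9P = 91.5 + P.
825 = 10P, so P* = 82.5.
Q* = 916.5 − 9(82.5) = 174.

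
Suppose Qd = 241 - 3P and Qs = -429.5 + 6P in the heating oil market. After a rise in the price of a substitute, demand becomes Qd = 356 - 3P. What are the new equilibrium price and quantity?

P' = 1571/18, Q' = 565/6

Original equilibrium: P* = 74.5, Q* = 17.5.
New equilibrium: 356 - 3P = -429.5 + 6P, so 785.5 = 9P and P' = 1571/18; Q' = 356 − 3(1571/18) = 565/6.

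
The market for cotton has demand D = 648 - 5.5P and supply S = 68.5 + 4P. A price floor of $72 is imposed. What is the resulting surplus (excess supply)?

Surplus = 104.5

Equilibrium price would be P* = 61, so the floor at 72 binds.
At P = 72: D = 252, S = 356.5.
Surplus = 356.5 − 252 = 104.5.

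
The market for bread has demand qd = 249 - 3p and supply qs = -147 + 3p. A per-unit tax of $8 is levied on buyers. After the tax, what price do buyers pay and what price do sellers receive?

Buyers pay $70, sellers receive $62

Pre-tax equilibrium: p* = 66, q* = 51.
Tax on buyers shifts demand to qd = 249 − 3(p + 8) = 225 - 3p.
225 - 3p = -147 + 3p gives seller price ps = 62; buyers pay pb = 62 + 8 = 70.
New quantity: q = 249 − 3(70) = 39.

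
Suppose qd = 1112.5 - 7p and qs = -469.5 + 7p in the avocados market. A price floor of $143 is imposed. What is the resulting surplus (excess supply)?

Surplus = 420

Equilibrium price would be p* = 113, so the floor at 143 binds.
At p = 143: qd = 111.5, qs = 531.5.
Surplus = 531.5 − 111.5 = 420.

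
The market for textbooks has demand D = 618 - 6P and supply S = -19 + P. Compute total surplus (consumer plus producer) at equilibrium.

Total surplus = 3024

Equilibrium: 618 - 6P = -19 + P gives P* = 91, Q* = 72.
Demand choke price: P = 103; supply starts at P = 19.
CS = ½(103 − 91)(72) = 432; PS = ½(91 − 19)(72) = 2592.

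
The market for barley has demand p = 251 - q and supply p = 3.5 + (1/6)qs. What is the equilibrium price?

p* = 272/7

Set the two price expressions equal: 251 - q = 3.5 + (1/6)q.
247.5 = (7/6)q, so q* = 1485/7.
p* = 251 − (1)(1485/7) = 272/7.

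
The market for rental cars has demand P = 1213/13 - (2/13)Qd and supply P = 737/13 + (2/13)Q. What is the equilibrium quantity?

Set the two price expressions equal: 1213/13 - (2/13)Q = 737/13 + (2/13)Q.
476/13 = (4/13)Q, so Q* = 119.
P* = 1213/13 − (2/13)(119) = 75.

Q* = 119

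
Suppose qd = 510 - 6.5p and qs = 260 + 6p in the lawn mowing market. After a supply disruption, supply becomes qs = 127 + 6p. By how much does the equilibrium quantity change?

Original equilibrium: p* = 20, q* = 380.
New equilibrium: 510 - 6.5p = 127 + 6p, so 383 = 12.5p and p' = 30.64; q' = 510 − 6.5(30.64) = 310.84.
Change in quantity: 310.84 − 380 = -69.16.

Δq = -69.16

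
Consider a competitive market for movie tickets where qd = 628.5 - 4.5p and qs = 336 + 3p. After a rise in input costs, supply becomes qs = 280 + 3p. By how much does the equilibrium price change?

Original equilibrium: p* = 39, q* = 453.
New equilibrium: 628.5 - 4.5p = 280 + 3p, so 348.5 = 7.5p and p' = 697/15; q' = 628.5 − 4.5(697/15) = 419.4.
Change in price: 697/15 − 39 = 112/15.

Δp = 112/15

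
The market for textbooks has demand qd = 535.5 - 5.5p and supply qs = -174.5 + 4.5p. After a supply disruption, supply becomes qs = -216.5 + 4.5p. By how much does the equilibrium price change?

Original equilibrium: p* = 71, q* = 145.
New equilibrium: 535.5 - 5.5p = -216.5 + 4.5p, so 752 = 10p and p' = 75.2; q' = 535.5 − 5.5(75.2) = 121.9.
Change in price: 75.2 − 71 = 4.2.

Δp = 4.2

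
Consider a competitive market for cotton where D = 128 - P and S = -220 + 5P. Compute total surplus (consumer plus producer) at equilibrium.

Equilibrium: 128 - P = -220 + 5P gives P* = 58, Q* = 70.
Demand choke price: P = 128; supply starts at P = 44.
CS = ½(128 − 58)(70) = 2450; PS = ½(58 − 44)(70) = 490.

Total surplus = 2940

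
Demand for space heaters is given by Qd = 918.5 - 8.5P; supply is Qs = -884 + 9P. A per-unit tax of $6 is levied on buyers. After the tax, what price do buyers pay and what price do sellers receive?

Pre-tax equilibrium: P* = 103, Q* = 43.
Tax on buyers shifts demand to Qd = 918.5 − 8.5(P + 6) = 867.5 - 8.5P.
867.5 - 8.5P = -884 + 9P gives seller price Ps = 3503/35; buyers pay Pb = 3503/35 + 6 = 3713/35.
New quantity: Q = 918.5 − 8.5(3713/35) = 587/35.

Buyers pay 3713/35, sellers receive 3503/35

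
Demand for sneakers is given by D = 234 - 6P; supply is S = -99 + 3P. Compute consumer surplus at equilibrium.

Consumer surplus = 12

Equilibrium: 234 - 6P = -99 + 3P gives P* = 37, Q* = 12.
Demand choke price (D = 0): P = 39.
CS = ½(39 − 37)(12) = 12.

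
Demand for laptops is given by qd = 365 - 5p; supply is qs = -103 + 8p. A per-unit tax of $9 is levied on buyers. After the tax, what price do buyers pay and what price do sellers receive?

Pre-tax equilibrium: p* = 36, q* = 185.
Tax on buyers shifts demand to qd = 365 − 5(p + 9) = 320 - 5p.
320 - 5p = -103 + 8p gives seller price ps = 423/13; buyers pay pb = 423/13 + 9 = 540/13.
New quantity: q = 365 − 5(540/13) = 2045/13.

Buyers pay 540/13, sellers receive 423/13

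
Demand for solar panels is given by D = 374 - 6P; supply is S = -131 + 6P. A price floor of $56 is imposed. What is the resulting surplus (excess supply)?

Surplus = 167

Equilibrium price would be P* = 505/12, so the floor at 56 binds.
At P = 56: D = 38, S = 205.
Surplus = 205 − 38 = 167.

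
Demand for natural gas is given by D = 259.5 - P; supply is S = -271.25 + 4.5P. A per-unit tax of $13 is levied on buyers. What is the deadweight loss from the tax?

Deadweight loss = 1521/22

Pre-tax equilibrium: P* = 96.5, Q* = 163.
Tax on buyers shifts demand to D = 259.5 − 1(P + 13) = 246.5 - P.
246.5 - P = -271.25 + 4.5P gives seller price Ps = 2071/22; buyers pay Pb = 2071/22 + 13 = 2357/22.
New quantity: Q = 259.5 − 1(2357/22) = 1676/11.
DWL = ½ × 13 × (163 − 1676/11) = 1521/22.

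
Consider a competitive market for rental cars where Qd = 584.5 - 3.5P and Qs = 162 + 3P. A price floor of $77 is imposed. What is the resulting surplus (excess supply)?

Equilibrium price would be P* = 65, so the floor at 77 binds.
At P = 77: Qd = 315, Qs = 393.
Surplus = 393 − 315 = 78.

Surplus = 78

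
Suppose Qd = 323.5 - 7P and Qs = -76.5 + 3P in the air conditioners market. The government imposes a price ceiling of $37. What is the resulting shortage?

Shortage = 30

Equilibrium price would be P* = 40, so the ceiling at 37 binds.
At P = 37: Qd = 323.5 − 7(37) = 64.5, Qs = -76.5 + 3(37) = 34.5.
Shortage = 64.5 − 34.5 = 30.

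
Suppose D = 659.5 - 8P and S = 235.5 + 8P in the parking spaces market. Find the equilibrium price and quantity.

P* = 26.5, Q* = 447.5

Set D = S: 659.5 - 8P = 235.5 + 8P.
424 = 16P, so P* = 26.5.
Q* = 659.5 − 8(26.5) = 447.5.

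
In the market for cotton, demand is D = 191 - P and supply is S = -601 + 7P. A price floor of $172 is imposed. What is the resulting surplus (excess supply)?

Surplus = 584

Equilibrium price would be P* = 99, so the floor at 172 binds.
At P = 172: D = 19, S = 603.
Surplus = 603 − 19 = 584.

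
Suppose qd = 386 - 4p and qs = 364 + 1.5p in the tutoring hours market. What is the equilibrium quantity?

Set qd = qs: 386 - 4p = 364 + 1.5p.
22 = 5.5p, so p* = 4.
q* = 386 − 4(4) = 370.

q* = 370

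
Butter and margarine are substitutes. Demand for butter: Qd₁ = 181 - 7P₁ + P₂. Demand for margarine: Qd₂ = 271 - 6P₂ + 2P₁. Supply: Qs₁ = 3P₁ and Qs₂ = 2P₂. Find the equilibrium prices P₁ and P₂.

Market 1: 181 - 7P₁ + P₂ = 3P₁ → 10P₁ - P₂ = 181.
Market 2: 8P₂ - 2P₁ = 271.
Eliminating P₂: 8×(1) + 1×(2) gives 78P₁ = 1719, so P₁ = 573/26.
Back-substitute into (2): P₂ = (271 + 2×573/26) / 8 = 512/13.

P₁ = 573/26, P₂ = 512/13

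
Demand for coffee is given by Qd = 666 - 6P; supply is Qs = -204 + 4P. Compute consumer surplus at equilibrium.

Consumer surplus = 1728

Equilibrium: 666 - 6P = -204 + 4P gives P* = 87, Q* = 144.
Demand choke price (Qd = 0): P = 111.
CS = ½(111 − 87)(144) = 1728.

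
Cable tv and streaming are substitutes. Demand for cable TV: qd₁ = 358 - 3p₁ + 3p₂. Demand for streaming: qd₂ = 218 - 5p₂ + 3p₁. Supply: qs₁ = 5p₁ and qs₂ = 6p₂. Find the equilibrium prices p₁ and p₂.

p₁ = 4592/79, p₂ = 2818/79

Market 1: 358 - 3p₁ + 3p₂ = 5p₁ → 8p₁ - 3p₂ = 358.
Market 2: 11p₂ - 3p₁ = 218.
Eliminating p₂: 11×(1) + 3×(2) gives 79p₁ = 4592, so p₁ = 4592/79.
Back-substitute into (2): p₂ = (218 + 3×4592/79) / 11 = 2818/79.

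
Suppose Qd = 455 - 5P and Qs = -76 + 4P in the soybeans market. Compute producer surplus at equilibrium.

Equilibrium: 455 - 5P = -76 + 4P gives P* = 59, Q* = 160.
Supply starts at P = 19 (where Qs = 0).
PS = ½(59 − 19)(160) = 3200.

Producer surplus = 3200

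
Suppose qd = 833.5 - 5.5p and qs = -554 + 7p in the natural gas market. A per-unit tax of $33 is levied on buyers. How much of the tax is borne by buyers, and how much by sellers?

Buyers bear $18.48, sellers bear $14.52

Pre-tax equilibrium: p* = 111, q* = 223.
Tax on buyers shifts demand to qd = 833.5 − 5.5(p + 33) = 652 - 5.5p.
652 - 5.5p = -554 + 7p gives seller price ps = 96.48; buyers pay pb = 96.48 + 33 = 129.48.
New quantity: q = 833.5 − 5.5(129.48) = 121.36.
Buyer burden = 129.48 − 111 = 18.48; seller burden = 111 − 96.48 = 14.52.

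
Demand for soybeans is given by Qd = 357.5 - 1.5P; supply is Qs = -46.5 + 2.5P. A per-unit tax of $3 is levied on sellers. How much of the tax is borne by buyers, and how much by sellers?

Pre-tax equilibrium: P* = 101, Q* = 206.
Tax on sellers shifts supply to Qs = -46.5 + 2.5(P − 3) = -54 + 2.5P.
357.5 - 1.5P = -54 + 2.5P gives buyer price Pb = 102.875; sellers receive Ps = 102.875 − 3 = 99.875.
New quantity: Q = 357.5 − 1.5(102.875) = 203.1875.
Buyer burden = 102.875 − 101 = 1.875; seller burden = 101 − 99.875 = 1.125.

Buyers bear $1.875, sellers bear $1.125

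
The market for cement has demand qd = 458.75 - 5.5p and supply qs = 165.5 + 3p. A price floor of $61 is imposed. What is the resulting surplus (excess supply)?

Equilibrium price would be p* = 34.5, so the floor at 61 binds.
At p = 61: qd = 123.25, qs = 348.5.
Surplus = 348.5 − 123.25 = 225.25.

Surplus = 225.25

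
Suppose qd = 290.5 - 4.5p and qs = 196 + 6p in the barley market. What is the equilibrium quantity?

q* = 250

Set qd = qs: 290.5 - 4.5p = 196 + 6p.
94.5 = 10.5p, so p* = 9.
q* = 290.5 − 4.5(9) = 250.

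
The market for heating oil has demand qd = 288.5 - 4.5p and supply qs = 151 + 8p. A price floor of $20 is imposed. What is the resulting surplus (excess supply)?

Equilibrium price would be p* = 11, so the floor at 20 binds.
At p = 20: qd = 198.5, qs = 311.
Surplus = 311 − 198.5 = 112.5.

Surplus = 112.5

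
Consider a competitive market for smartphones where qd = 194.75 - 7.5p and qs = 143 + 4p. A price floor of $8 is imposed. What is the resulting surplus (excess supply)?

Surplus = 40.25

Equilibrium price would be p* = 4.5, so the floor at 8 binds.
At p = 8: qd = 134.75, qs = 175.
Surplus = 175 − 134.75 = 40.25.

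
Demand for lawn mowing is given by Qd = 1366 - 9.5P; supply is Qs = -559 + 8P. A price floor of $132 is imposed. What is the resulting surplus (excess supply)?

Surplus = 385

Equilibrium price would be P* = 110, so the floor at 132 binds.
At P = 132: Qd = 112, Qs = 497.
Surplus = 497 − 112 = 385.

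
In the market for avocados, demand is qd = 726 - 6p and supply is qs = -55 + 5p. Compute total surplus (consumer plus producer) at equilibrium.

Equilibrium: 726 - 6p = -55 + 5p gives p* = 71, q* = 300.
Demand choke price: p = 121; supply starts at p = 11.
CS = ½(121 − 71)(300) = 7500; PS = ½(71 − 11)(300) = 9000.

Total surplus = 16500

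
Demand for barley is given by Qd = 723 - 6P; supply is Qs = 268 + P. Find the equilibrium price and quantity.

Set Qd = Qs: 723 - 6P = 268 + P.
455 = 7P, so P* = 65.
Q* = 723 − 6(65) = 333.

P* = 65, Q* = 333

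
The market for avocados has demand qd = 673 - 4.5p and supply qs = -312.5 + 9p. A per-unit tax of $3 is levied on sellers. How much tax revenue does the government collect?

Tax revenue = 1006.5

Pre-tax equilibrium: p* = 73, q* = 344.5.
Tax on sellers shifts supply to qs = -312.5 + 9(p − 3) = -339.5 + 9p.
673 - 4.5p = -339.5 + 9p gives buyer price pb = 75; sellers receive ps = 75 − 3 = 72.
New quantity: q = 673 − 4.5(75) = 335.5.
Revenue = 3 × 335.5 = 1006.5.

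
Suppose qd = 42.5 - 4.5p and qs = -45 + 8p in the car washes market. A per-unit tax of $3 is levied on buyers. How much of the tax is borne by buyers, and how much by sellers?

Pre-tax equilibrium: p* = 7, q* = 11.
Tax on buyers shifts demand to qd = 42.5 − 4.5(p + 3) = 29 - 4.5p.
29 - 4.5p = -45 + 8p gives seller price ps = 5.92; buyers pay pb = 5.92 + 3 = 8.92.
New quantity: q = 42.5 − 4.5(8.92) = 2.36.
Buyer burden = 8.92 − 7 = 1.92; seller burden = 7 − 5.92 = 1.08.

Buyers bear $1.92, sellers bear $1.08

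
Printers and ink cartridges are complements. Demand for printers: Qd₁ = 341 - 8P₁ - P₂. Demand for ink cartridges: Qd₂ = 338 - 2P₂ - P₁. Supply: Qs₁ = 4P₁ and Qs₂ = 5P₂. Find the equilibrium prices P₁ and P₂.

Market 1: 341 - 8P₁ - P₂ = 4P₁ → 12P₁ + P₂ = 341.
Market 2: 7P₂ + P₁ = 338.
Eliminating P₂: 7×(1) − 1×(2) gives 83P₁ = 2049, so P₁ = 2049/83.
Back-substitute into (2): P₂ = (338 − 1×2049/83) / 7 = 3715/83.

P₁ = 2049/83, P₂ = 3715/83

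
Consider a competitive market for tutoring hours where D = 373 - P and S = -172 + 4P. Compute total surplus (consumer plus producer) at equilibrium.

Total surplus = 43560

Equilibrium: 373 - P = -172 + 4P gives P* = 109, Q* = 264.
Demand choke price: P = 373; supply starts at P = 43.
CS = ½(373 − 109)(264) = 34848; PS = ½(109 − 43)(264) = 8712.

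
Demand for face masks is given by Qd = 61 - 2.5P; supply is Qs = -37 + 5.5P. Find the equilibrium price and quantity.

Set Qd = Qs: 61 - 2.5P = -37 + 5.5P.
98 = 8P, so P* = 12.25.
Q* = 61 − 2.5(12.25) = 30.375.

P* = 12.25, Q* = 30.375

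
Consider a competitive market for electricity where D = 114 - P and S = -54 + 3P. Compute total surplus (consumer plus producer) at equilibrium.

Total surplus = 3456

Equilibrium: 114 - P = -54 + 3P gives P* = 42, Q* = 72.
Demand choke price: P = 114; supply starts at P = 18.
CS = ½(114 − 42)(72) = 2592; PS = ½(42 − 18)(72) = 864.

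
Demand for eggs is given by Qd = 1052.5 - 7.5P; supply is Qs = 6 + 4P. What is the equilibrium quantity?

Set Qd = Qs: 1052.5 - 7.5P = 6 + 4P.
1046.5 = 11.5P, so P* = 91.
Q* = 1052.5 − 7.5(91) = 370.

Q* = 370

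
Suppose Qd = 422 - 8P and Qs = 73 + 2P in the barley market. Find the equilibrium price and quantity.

Set Qd = Qs: 422 - 8P = 73 + 2P.
349 = 10P, so P* = 34.9.
Q* = 422 − 8(34.9) = 142.8.

P* = 34.9, Q* = 142.8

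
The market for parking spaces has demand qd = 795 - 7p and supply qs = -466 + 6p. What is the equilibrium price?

p* = 97

Set qd = qs: 795 - 7p = -466 + 6p.
1261 = 13p, so p* = 97.
q* = 795 − 7(97) = 116.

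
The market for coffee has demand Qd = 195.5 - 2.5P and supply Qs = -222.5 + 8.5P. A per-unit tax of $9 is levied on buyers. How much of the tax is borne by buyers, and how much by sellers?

Pre-tax equilibrium: P* = 38, Q* = 100.5.
Tax on buyers shifts demand to Qd = 195.5 − 2.5(P + 9) = 173 - 2.5P.
173 - 2.5P = -222.5 + 8.5P gives seller price Ps = 791/22; buyers pay Pb = 791/22 + 9 = 989/22.
New quantity: Q = 195.5 − 2.5(989/22) = 3657/44.
Buyer burden = 989/22 − 38 = 153/22; seller burden = 38 − 791/22 = 45/22.

Buyers bear 153/22, sellers bear 45/22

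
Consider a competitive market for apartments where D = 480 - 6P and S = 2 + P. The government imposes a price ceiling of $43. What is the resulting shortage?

Equilibrium price would be P* = 478/7, so the ceiling at 43 binds.
At P = 43: D = 480 − 6(43) = 222, S = 2 + 1(43) = 45.
Shortage = 222 − 45 = 177.

Shortage = 177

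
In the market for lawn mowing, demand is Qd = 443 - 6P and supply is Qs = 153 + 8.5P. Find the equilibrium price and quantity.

P* = 20, Q* = 323

Set Qd = Qs: 443 - 6P = 153 + 8.5P.
290 = 14.5P, so P* = 20.
Q* = 443 − 6(20) = 323.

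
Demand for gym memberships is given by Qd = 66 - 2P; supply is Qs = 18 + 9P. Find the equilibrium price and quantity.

P* = 48/11, Q* = 630/11

Set Qd = Qs: 66 - 2P = 18 + 9P.
48 = 11P, so P* = 48/11.
Q* = 66 − 2(48/11) = 630/11.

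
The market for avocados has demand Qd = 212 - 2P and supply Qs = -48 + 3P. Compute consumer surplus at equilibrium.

Consumer surplus = 2916

Equilibrium: 212 - 2P = -48 + 3P gives P* = 52, Q* = 108.
Demand choke price (Qd = 0): P = 106.
CS = ½(106 − 52)(108) = 2916.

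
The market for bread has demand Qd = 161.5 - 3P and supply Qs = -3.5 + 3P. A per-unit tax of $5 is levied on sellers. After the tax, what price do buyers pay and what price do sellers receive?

Buyers pay $30, sellers receive $25

Pre-tax equilibrium: P* = 27.5, Q* = 79.
Tax on sellers shifts supply to Qs = -3.5 + 3(P − 5) = -18.5 + 3P.
161.5 - 3P = -18.5 + 3P gives buyer price Pb = 30; sellers receive Ps = 30 − 5 = 25.
New quantity: Q = 161.5 − 3(30) = 71.5.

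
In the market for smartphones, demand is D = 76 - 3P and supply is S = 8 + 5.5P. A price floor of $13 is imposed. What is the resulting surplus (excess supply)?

Surplus = 42.5

Equilibrium price would be P* = 8, so the floor at 13 binds.
At P = 13: D = 37, S = 79.5.
Surplus = 79.5 − 37 = 42.5.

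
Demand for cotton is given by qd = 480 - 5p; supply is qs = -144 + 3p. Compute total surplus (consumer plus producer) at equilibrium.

Equilibrium: 480 - 5p = -144 + 3p gives p* = 78, q* = 90.
Demand choke price: p = 96; supply starts at p = 48.
CS = ½(96 − 78)(90) = 810; PS = ½(78 − 48)(90) = 1350.

Total surplus = 2160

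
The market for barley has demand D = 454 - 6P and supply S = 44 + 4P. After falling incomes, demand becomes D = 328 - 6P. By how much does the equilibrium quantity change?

Original equilibrium: P* = 41, Q* = 208.
New equilibrium: 328 - 6P = 44 + 4P, so 284 = 10P and P' = 28.4; Q' = 328 − 6(28.4) = 157.6.
Change in quantity: 157.6 − 208 = -50.4.

ΔQ = -50.4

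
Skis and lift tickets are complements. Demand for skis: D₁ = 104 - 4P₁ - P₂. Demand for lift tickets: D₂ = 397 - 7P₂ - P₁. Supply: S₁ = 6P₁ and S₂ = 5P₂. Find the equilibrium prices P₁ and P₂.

Market 1: 104 - 4P₁ - P₂ = 6P₁ → 10P₁ + P₂ = 104.
Market 2: 12P₂ + P₁ = 397.
Eliminating P₂: 12×(1) − 1×(2) gives 119P₁ = 851, so P₁ = 851/119.
Back-substitute into (2): P₂ = (397 − 1×851/119) / 12 = 3866/119.

P₁ = 851/119, P₂ = 3866/119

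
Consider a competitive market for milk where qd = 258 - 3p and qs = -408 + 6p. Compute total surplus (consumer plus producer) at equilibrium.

Total surplus = 324

Equilibrium: 258 - 3p = -408 + 6p gives p* = 74, q* = 36.
Demand choke price: p = 86; supply starts at p = 68.
CS = ½(86 − 74)(36) = 216; PS = ½(74 − 68)(36) = 108.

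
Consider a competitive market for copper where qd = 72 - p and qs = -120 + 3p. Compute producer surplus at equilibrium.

Equilibrium: 72 - p = -120 + 3p gives p* = 48, q* = 24.
Supply starts at p = 40 (where qs = 0).
PS = ½(48 − 40)(24) = 96.

Producer surplus = 96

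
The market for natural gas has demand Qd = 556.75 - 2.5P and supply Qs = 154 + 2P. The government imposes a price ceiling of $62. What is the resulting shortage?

Shortage = 123.75

Equilibrium price would be P* = 89.5, so the ceiling at 62 binds.
At P = 62: Qd = 556.75 − 2.5(62) = 401.75, Qs = 154 + 2(62) = 278.
Shortage = 401.75 − 278 = 123.75.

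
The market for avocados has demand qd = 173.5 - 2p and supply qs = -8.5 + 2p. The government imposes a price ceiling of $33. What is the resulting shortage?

Shortage = 50

Equilibrium price would be p* = 45.5, so the ceiling at 33 binds.
At p = 33: qd = 173.5 − 2(33) = 107.5, qs = -8.5 + 2(33) = 57.5.
Shortage = 107.5 − 57.5 = 50.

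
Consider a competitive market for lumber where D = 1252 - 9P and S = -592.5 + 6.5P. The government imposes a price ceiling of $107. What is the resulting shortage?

Shortage = 186

Equilibrium price would be P* = 119, so the ceiling at 107 binds.
At P = 107: D = 1252 − 9(107) = 289, S = -592.5 + 6.5(107) = 103.
Shortage = 289 − 103 = 186.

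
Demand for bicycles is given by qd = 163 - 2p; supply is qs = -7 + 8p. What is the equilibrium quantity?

q* = 129

Set qd = qs: 163 - 2p = -7 + 8p.
170 = 10p, so p* = 17.
q* = 163 − 2(17) = 129.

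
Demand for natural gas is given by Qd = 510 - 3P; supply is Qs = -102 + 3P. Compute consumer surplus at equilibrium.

Consumer surplus = 6936

Equilibrium: 510 - 3P = -102 + 3P gives P* = 102, Q* = 204.
Demand choke price (Qd = 0): P = 170.
CS = ½(170 − 102)(204) = 6936.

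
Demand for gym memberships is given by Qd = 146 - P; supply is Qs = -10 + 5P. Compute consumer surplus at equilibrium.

Equilibrium: 146 - P = -10 + 5P gives P* = 26, Q* = 120.
Demand choke price (Qd = 0): P = 146.
CS = ½(146 − 26)(120) = 7200.

Consumer surplus = 7200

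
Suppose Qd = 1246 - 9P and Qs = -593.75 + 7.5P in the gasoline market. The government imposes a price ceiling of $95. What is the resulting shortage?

Equilibrium price would be P* = 111.5, so the ceiling at 95 binds.
At P = 95: Qd = 1246 − 9(95) = 391, Qs = -593.75 + 7.5(95) = 118.75.
Shortage = 391 − 118.75 = 272.25.

Shortage = 272.25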